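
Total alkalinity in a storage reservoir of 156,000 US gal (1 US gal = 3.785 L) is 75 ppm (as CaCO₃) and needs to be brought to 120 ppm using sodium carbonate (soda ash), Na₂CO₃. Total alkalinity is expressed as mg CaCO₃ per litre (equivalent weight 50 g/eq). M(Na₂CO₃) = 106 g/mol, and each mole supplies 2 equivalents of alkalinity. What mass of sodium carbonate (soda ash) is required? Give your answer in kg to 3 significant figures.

Volume: 156,000 US gal × 3.785 L/gal = 590,460 L.
Alkalinity to add: (120 − 75) = 45 mg/L as CaCO₃ × 590,460 L = 26,570 g as CaCO₃.
Equivalents: 26,570 g ÷ 50 g/eq = 531.4 eq.
Each mole of Na₂CO₃ supplies 2 eq, so 531.4 / 2 = 265.7 mol.
Mass: 265.7 mol × 106 g/mol = 28,160 g.

28.2 kg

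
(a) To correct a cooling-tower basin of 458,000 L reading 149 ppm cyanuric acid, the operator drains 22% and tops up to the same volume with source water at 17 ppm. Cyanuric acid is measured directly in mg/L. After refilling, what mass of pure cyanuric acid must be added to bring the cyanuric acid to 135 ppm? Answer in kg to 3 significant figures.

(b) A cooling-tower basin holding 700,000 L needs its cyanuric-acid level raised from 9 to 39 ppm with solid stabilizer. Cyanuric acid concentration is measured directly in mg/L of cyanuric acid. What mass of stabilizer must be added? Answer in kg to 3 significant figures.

(a) After draining 22% and refilling: 149 × 0.78 + 17 × 0.22 = 119.96 ppm.
(a) Deficit to target: 135 − 119.96 = 15.04 mg/L.
(a) Mass: 15.04 mg/L × 458,000 L = 6888 g cyanuric acid.

(b) CYA to add: (39 − 9) = 30 mg/L × 700,000 L = 21,000 g cyanuric acid.

(a) 6.89 kg; (b) 21.0 kg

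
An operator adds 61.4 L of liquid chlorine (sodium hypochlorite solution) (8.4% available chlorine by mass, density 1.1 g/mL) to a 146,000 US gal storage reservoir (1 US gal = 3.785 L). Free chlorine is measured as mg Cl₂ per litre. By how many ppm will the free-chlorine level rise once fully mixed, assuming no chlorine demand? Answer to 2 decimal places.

10.27 ppm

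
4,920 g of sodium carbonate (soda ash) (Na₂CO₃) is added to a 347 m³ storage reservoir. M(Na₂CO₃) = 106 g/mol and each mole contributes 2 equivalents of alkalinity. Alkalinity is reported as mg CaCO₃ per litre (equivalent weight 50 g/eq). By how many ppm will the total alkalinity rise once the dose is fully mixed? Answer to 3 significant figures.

Volume: 347 m³ = 347,000 L.
Moles of Na₂CO₃: 4,920 g ÷ 106 g/mol = 46.42 mol → 92.83 eq of alkalinity.
As CaCO₃: 92.83 eq × 50 g/eq = 4642 g.
Rise: 4642 g / 347,000 L × 1000 = 13.38 mg/L.

13.4 ppm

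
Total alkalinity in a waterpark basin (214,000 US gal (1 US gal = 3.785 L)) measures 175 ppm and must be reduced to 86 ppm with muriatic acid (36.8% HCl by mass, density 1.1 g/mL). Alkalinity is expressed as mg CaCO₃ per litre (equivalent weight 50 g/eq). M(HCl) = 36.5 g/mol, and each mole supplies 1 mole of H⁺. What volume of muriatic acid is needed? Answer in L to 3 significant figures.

130 L

Volume: 214,000 US gal × 3.785 L/gal = 809,990 L.
Alkalinity to neutralize: (175 − 86) = 89 mg/L as CaCO₃ × 809,990 L = 72,090 g as CaCO₃.
Equivalents of H⁺ required: 72,090 ÷ 50 g/eq = 1442 eq = 1442 mol HCl.
Mass of HCl: 1442 × 36.5 = 52,630 g.
Mass of 36.8% solution: 52,630 / 0.368 = 143,000 g.
Volume: 143,000 g ÷ 1.1 g/mL = 130,000 mL.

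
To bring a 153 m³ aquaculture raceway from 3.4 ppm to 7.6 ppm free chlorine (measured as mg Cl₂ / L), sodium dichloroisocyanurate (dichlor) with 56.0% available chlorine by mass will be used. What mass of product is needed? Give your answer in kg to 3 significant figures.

1.15 kg

Volume: 153 m³ = 153,000 L.
Chlorine deficit: 7.6 − 3.4 = 4.2 ppm = 4.2 mg/L as Cl₂.
Cl₂ equivalent needed: 4.2 mg/L × 153,000 L = 642,600 mg = 642.6 g.
Product at 56.0% available chlorine: 642.6 / 0.56 = 1148 g.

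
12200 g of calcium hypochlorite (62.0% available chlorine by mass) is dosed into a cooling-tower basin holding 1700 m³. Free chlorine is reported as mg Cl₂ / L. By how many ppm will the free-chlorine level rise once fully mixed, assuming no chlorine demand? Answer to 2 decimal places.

Volume: 1700 m³ = 1,700,000 L.
Available chlorine delivered: 12,200 g × 0.62 = 7564 g as Cl₂.
Concentration rise: 7564 g / 1,700,000 L = 4.449 mg/L = 4.45 ppm.

4.45 ppm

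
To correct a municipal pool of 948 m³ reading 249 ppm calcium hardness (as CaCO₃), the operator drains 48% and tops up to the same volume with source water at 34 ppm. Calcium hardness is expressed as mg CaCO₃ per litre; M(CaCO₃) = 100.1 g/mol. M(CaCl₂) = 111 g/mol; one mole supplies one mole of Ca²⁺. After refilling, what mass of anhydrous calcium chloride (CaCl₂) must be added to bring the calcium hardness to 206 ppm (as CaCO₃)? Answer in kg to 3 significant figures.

Volume: 948 m³ = 948,000 L.
After draining 48% and refilling: 249 × 0.52 + 34 × 0.48 = 145.8 ppm.
Deficit to target: 206 − 145.8 = 60.2 mg/L.
As CaCO₃: 60.2 mg/L × 948,000 L = 57,070 g; ÷ 100.1 = 570.1 mol Ca²⁺.
Mass: 570.1 × 111 = 63,280 g.

63.3 kg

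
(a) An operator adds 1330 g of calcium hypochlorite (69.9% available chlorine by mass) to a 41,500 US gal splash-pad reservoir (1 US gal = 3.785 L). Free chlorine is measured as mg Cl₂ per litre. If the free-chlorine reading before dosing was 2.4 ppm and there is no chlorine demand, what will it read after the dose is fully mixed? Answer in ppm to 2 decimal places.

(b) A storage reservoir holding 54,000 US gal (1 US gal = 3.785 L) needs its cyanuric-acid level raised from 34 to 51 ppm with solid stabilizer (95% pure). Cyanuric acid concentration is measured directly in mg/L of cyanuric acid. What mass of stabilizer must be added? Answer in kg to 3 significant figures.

(a) 8.32 ppm; (b) 3.66 kg

(a) Volume: 41,500 US gal × 3.785 L/gal = 157,078 L.
(a) Available chlorine delivered: 1330 g × 0.699 = 929.7 g as Cl₂.
(a) Concentration rise: 929.7 g / 157,078 L = 5.919 mg/L = 5.92 ppm.
(a) Final FC: 2.4 + 5.92 = 8.32 ppm.

(b) Volume: 54,000 US gal × 3.785 L/gal = 204,390 L.
(b) CYA to add: (51 − 34) = 17 mg/L × 204,390 L = 3475 g cyanuric acid.
(b) At 95% purity: 3475 / 0.95 = 3658 g product.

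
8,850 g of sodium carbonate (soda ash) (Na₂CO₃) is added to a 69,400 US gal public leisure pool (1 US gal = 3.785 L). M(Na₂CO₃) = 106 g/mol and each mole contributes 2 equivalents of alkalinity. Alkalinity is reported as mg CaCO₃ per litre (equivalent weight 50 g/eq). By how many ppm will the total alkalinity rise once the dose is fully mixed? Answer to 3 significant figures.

Volume: 69,400 US gal × 3.785 L/gal = 262,679 L.
Moles of Na₂CO₃: 8,850 g ÷ 106 g/mol = 83.49 mol → 167 eq of alkalinity.
As CaCO₃: 167 eq × 50 g/eq = 8349 g.
Rise: 8349 g / 262,679 L × 1000 = 31.78 mg/L.

31.8 ppm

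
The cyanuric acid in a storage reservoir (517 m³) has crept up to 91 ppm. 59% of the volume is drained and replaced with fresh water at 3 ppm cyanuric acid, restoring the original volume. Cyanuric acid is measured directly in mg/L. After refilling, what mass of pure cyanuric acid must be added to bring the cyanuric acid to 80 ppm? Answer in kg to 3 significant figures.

Volume: 517 m³ = 517,000 L.
After draining 59% and refilling: 91 × 0.41 + 3 × 0.59 = 39.08 ppm.
Deficit to target: 80 − 39.08 = 40.92 mg/L.
Mass: 40.92 mg/L × 517,000 L = 21,160 g cyanuric acid.

21.2 kg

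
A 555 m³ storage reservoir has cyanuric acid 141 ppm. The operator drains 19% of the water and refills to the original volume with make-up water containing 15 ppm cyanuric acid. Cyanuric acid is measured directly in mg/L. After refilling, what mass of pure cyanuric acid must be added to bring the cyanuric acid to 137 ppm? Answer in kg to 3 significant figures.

11.1 kg

Volume: 555 m³ = 555,000 L.
After draining 19% and refilling: 141 × 0.81 + 15 × 0.19 = 117.06 ppm.
Deficit to target: 137 − 117.06 = 19.94 mg/L.
Mass: 19.94 mg/L × 555,000 L = 11,070 g cyanuric acid.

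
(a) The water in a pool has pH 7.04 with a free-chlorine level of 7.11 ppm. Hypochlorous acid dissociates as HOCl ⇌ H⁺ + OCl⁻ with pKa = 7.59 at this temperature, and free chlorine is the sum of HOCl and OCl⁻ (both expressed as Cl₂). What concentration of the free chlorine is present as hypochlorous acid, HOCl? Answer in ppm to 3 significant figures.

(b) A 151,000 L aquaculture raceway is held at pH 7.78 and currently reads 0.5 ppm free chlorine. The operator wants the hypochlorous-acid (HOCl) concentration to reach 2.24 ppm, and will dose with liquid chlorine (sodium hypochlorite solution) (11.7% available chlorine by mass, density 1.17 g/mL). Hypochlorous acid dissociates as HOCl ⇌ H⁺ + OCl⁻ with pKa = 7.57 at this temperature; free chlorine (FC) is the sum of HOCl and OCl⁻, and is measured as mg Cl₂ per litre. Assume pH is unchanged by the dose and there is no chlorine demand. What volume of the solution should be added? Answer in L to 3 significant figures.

(a) 5.55 ppm; (b) 5.93 L

(a) [OCl⁻]/[HOCl] = 10^(pH − pKa) = 10^(7.04 − 7.59) = 10^-0.55 = 0.2818.
(a) Fraction as HOCl = 1 / (1 + 0.2818) = 0.7801.
(a) HOCl = 0.7801 × 7.11 ppm = 5.547 ppm.

(b) [OCl⁻]/[HOCl] = 10^(pH − pKa) = 10^(7.78 − 7.57) = 1.622; fraction as HOCl = 1/(1 + 1.622) = 0.3814.
(b) Free chlorine required for 2.24 ppm HOCl: 2.24 / 0.3814 = 5.873 ppm.
(b) FC to add: 5.873 − 0.5 = 5.373 mg/L as Cl₂.
(b) Cl₂ equivalent: 5.373 mg/L × 151,000 L = 811.3 g.
(b) Product at 11.7% available Cl: 811.3 / 0.117 = 6934 g.
(b) Volume: 6934 g ÷ 1.17 g/mL = 5927 mL.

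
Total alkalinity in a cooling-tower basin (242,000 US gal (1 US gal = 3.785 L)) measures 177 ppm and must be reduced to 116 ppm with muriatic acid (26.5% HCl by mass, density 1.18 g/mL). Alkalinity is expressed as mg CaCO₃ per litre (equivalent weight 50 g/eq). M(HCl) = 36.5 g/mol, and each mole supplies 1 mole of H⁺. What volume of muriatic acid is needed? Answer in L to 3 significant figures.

130 L

Volume: 242,000 US gal × 3.785 L/gal = 915,970 L.
Alkalinity to neutralize: (177 − 116) = 61 mg/L as CaCO₃ × 915,970 L = 55,870 g as CaCO₃.
Equivalents of H⁺ required: 55,870 ÷ 50 g/eq = 1117 eq = 1117 mol HCl.
Mass of HCl: 1117 × 36.5 = 40,790 g.
Mass of 26.5% solution: 40,790 / 0.265 = 153,900 g.
Volume: 153,900 g ÷ 1.18 g/mL = 130,400 mL.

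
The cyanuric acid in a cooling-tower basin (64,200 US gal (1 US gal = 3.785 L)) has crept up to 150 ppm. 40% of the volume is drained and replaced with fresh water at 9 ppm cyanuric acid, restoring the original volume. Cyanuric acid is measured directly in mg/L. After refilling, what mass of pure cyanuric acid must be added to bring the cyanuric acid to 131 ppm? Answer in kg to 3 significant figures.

Volume: 64,200 US gal × 3.785 L/gal = 242,997 L.
After draining 40% and refilling: 150 × 0.60 + 9 × 0.40 = 93.6 ppm.
Deficit to target: 131 − 93.6 = 37.4 mg/L.
Mass: 37.4 mg/L × 242,997 L = 9088 g cyanuric acid.

9.09 kg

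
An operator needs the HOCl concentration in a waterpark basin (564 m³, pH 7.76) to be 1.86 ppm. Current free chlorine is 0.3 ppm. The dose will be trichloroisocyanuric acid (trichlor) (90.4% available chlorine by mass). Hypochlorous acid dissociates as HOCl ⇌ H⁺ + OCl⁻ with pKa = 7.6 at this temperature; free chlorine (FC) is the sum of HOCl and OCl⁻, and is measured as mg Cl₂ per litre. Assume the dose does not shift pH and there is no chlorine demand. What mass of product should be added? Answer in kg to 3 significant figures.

2.65 kg

Volume: 564 m³ = 564,000 L.
[OCl⁻]/[HOCl] = 10^(pH − pKa) = 10^(7.76 − 7.6) = 1.445; fraction as HOCl = 1/(1 + 1.445) = 0.4089.
Free chlorine required for 1.86 ppm HOCl: 1.86 / 0.4089 = 4.549 ppm.
FC to add: 4.549 − 0.3 = 4.249 mg/L as Cl₂.
Cl₂ equivalent: 4.249 mg/L × 564,000 L = 2396 g.
Product at 90.4% available Cl: 2396 / 0.904 = 2651 g.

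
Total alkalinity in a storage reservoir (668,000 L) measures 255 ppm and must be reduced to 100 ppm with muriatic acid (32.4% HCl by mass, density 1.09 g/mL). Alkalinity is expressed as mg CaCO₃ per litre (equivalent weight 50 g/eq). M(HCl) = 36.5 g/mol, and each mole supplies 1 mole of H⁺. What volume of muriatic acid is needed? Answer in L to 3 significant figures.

Alkalinity to neutralize: (255 − 100) = 155 mg/L as CaCO₃ × 668,000 L = 103,500 g as CaCO₃.
Equivalents of H⁺ required: 103,500 ÷ 50 g/eq = 2071 eq = 2071 mol HCl.
Mass of HCl: 2071 × 36.5 = 75,580 g.
Mass of 32.4% solution: 75,580 / 0.324 = 233,300 g.
Volume: 233,300 g ÷ 1.09 g/mL = 214,000 mL.

214 L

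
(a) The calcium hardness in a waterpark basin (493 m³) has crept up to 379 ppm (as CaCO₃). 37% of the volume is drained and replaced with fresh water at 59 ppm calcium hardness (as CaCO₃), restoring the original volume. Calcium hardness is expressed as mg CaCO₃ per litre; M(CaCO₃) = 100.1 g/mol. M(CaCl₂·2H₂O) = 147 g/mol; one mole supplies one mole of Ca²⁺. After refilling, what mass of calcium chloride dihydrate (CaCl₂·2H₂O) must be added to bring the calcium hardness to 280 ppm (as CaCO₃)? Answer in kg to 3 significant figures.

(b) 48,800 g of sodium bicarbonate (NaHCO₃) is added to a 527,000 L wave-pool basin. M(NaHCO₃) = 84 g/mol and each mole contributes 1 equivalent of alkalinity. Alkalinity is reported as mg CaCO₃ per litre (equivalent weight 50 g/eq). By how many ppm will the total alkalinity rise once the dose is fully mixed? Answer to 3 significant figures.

(a) 14.0 kg; (b) 55.1 ppm

(a) Volume: 493 m³ = 493,000 L.
(a) After draining 37% and refilling: 379 × 0.63 + 59 × 0.37 = 260.6 ppm.
(a) Deficit to target: 280 − 260.6 = 19.4 mg/L.
(a) As CaCO₃: 19.4 mg/L × 493,000 L = 9564 g; ÷ 100.1 = 95.55 mol Ca²⁺.
(a) Mass: 95.55 × 147 = 14,050 g.

(b) Moles of NaHCO₃: 48,800 g ÷ 84 g/mol = 581 mol → 581 eq of alkalinity.
(b) As CaCO₃: 581 eq × 50 g/eq = 29,050 g.
(b) Rise: 29,050 g / 527,000 L × 1000 = 55.12 mg/L.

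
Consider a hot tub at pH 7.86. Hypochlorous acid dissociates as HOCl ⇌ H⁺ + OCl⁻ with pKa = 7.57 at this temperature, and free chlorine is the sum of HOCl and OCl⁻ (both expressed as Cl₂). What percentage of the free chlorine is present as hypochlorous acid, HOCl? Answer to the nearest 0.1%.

[OCl⁻]/[HOCl] = 10^(pH − pKa) = 10^(7.86 − 7.57) = 10^0.29 = 1.95.
Fraction as HOCl = 1 / (1 + 1.95) = 0.339.

33.9%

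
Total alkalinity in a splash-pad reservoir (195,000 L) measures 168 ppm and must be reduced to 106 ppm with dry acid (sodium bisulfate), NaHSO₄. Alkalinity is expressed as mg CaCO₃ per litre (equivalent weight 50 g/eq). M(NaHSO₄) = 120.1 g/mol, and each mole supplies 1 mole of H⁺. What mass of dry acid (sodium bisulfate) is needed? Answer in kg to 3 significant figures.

29.0 kg

Alkalinity to neutralize: (168 − 106) = 62 mg/L as CaCO₃ × 195,000 L = 12,090 g as CaCO₃.
Equivalents of H⁺ required: 12,090 ÷ 50 g/eq = 241.8 eq = 241.8 mol NaHSO₄.
Mass of NaHSO₄: 241.8 × 120.1 = 29,040 g.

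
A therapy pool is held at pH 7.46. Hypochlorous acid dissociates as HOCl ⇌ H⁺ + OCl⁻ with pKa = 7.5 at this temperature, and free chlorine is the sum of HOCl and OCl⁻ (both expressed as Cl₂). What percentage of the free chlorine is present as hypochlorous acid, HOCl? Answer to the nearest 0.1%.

52.3%

[OCl⁻]/[HOCl] = 10^(pH − pKa) = 10^(7.46 − 7.5) = 10^-0.04 = 0.912.
Fraction as HOCl = 1 / (1 + 0.912) = 0.523.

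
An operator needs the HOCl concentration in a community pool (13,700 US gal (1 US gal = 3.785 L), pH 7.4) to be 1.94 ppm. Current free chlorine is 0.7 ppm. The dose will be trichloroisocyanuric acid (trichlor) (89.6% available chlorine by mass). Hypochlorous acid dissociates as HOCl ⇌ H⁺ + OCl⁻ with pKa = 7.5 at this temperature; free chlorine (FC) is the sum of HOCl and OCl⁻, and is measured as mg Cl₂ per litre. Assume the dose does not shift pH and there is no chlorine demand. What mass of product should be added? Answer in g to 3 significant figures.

161 g

Volume: 13,700 US gal × 3.785 L/gal = 51,854 L.
[OCl⁻]/[HOCl] = 10^(pH − pKa) = 10^(7.4 − 7.5) = 0.7943; fraction as HOCl = 1/(1 + 0.7943) = 0.5573.
Free chlorine required for 1.94 ppm HOCl: 1.94 / 0.5573 = 3.481 ppm.
FC to add: 3.481 − 0.7 = 2.781 mg/L as Cl₂.
Cl₂ equivalent: 2.781 mg/L × 51,854 L = 144.2 g.
Product at 89.6% available Cl: 144.2 / 0.896 = 160.9 g.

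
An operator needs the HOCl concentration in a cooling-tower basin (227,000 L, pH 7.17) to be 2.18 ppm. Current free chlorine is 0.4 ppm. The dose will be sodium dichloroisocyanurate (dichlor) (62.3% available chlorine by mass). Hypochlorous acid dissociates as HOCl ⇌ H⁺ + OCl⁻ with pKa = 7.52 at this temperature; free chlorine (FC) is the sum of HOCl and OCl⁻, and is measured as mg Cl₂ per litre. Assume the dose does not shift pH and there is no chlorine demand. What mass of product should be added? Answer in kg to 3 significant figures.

[OCl⁻]/[HOCl] = 10^(pH − pKa) = 10^(7.17 − 7.52) = 0.4467; fraction as HOCl = 1/(1 + 0.4467) = 0.6912.
Free chlorine required for 2.18 ppm HOCl: 2.18 / 0.6912 = 3.154 ppm.
FC to add: 3.154 − 0.4 = 2.754 mg/L as Cl₂.
Cl₂ equivalent: 2.754 mg/L × 227,000 L = 625.1 g.
Product at 62.3% available Cl: 625.1 / 0.623 = 1003 g.

1.00 kg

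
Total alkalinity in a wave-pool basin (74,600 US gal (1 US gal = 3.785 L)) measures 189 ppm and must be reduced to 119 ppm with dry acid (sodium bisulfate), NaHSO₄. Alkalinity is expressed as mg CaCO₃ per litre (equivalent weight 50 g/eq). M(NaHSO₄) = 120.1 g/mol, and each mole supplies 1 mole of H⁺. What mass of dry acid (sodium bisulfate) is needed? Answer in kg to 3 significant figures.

47.5 kg

Volume: 74,600 US gal × 3.785 L/gal = 282,361 L.
Alkalinity to neutralize: (189 − 119) = 70 mg/L as CaCO₃ × 282,361 L = 19,770 g as CaCO₃.
Equivalents of H⁺ required: 19,770 ÷ 50 g/eq = 395.3 eq = 395.3 mol NaHSO₄.
Mass of NaHSO₄: 395.3 × 120.1 = 47,480 g.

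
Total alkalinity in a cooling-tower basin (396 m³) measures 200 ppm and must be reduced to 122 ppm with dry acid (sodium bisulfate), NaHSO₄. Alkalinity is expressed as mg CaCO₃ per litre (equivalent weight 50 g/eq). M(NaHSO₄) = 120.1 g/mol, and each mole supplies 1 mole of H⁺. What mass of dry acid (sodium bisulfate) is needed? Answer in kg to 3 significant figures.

Volume: 396 m³ = 396,000 L.
Alkalinity to neutralize: (200 − 122) = 78 mg/L as CaCO₃ × 396,000 L = 30,890 g as CaCO₃.
Equivalents of H⁺ required: 30,890 ÷ 50 g/eq = 617.8 eq = 617.8 mol NaHSO₄.
Mass of NaHSO₄: 617.8 × 120.1 = 74,190 g.

74.2 kg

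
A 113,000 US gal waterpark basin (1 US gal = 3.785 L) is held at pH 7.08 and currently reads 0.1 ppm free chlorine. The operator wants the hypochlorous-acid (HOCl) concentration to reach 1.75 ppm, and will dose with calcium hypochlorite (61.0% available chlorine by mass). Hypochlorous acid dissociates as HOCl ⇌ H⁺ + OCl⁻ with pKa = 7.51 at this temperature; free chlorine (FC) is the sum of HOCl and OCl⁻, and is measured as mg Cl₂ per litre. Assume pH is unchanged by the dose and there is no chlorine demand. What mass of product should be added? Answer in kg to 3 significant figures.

Volume: 113,000 US gal × 3.785 L/gal = 427,705 L.
[OCl⁻]/[HOCl] = 10^(pH − pKa) = 10^(7.08 − 7.51) = 0.3715; fraction as HOCl = 1/(1 + 0.3715) = 0.7291.
Free chlorine required for 1.75 ppm HOCl: 1.75 / 0.7291 = 2.4 ppm.
FC to add: 2.4 − 0.1 = 2.3 mg/L as Cl₂.
Cl₂ equivalent: 2.3 mg/L × 427,705 L = 983.8 g.
Product at 61.0% available Cl: 983.8 / 0.61 = 1613 g.

1.61 kg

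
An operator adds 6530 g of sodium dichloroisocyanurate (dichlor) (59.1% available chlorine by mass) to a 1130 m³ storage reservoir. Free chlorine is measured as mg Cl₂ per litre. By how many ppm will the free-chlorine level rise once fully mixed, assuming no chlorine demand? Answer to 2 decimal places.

Volume: 1130 m³ = 1,130,000 L.
Available chlorine delivered: 6530 g × 0.591 = 3859 g as Cl₂.
Concentration rise: 3859 g / 1,130,000 L = 3.415 mg/L = 3.42 ppm.

3.42 ppm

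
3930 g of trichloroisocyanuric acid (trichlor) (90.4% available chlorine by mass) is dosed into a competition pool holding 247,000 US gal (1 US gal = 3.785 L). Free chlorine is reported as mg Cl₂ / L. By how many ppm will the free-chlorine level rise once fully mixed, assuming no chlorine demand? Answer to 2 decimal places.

3.80 ppm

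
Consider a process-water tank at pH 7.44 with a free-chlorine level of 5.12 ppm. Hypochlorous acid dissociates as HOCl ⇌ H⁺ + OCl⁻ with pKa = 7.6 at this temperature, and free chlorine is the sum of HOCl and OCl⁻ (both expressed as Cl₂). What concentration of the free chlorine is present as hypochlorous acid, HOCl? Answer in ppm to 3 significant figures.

3.03 ppm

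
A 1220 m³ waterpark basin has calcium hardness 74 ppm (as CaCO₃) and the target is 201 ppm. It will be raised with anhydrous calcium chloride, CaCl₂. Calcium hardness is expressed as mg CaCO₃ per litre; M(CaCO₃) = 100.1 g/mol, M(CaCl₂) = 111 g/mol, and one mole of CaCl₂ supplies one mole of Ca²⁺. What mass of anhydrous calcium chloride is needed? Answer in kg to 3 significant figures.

Volume: 1220 m³ = 1,220,000 L.
Hardness to add: (201 − 74) = 127 mg/L as CaCO₃ × 1,220,000 L = 154,900 g as CaCO₃.
Moles of Ca²⁺ (1 mol Ca²⁺ ≡ 1 mol CaCO₃): 154,900 / 100.1 g/mol = 1548 mol.
Mass of CaCl₂: 1548 × 111 = 171,800 g.

172 kg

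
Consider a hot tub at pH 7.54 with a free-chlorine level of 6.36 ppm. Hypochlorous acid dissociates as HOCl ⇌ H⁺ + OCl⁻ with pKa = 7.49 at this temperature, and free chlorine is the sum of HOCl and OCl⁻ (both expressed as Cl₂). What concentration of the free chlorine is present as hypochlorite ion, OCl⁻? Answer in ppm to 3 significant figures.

[OCl⁻]/[HOCl] = 10^(pH − pKa) = 10^(7.54 − 7.49) = 10^0.05 = 1.122.
Fraction as HOCl = 1 / (1 + 1.122) = 0.4712.
OCl⁻ = (1 − 0.4712) × 6.36 ppm = 3.363 ppm.

3.36 ppm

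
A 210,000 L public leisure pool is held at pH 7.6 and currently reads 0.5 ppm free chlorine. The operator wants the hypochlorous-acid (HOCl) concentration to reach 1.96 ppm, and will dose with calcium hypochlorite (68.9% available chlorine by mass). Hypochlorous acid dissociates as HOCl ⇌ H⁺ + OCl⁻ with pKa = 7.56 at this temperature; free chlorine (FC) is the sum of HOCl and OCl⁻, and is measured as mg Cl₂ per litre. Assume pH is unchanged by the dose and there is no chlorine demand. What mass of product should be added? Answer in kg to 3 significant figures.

[OCl⁻]/[HOCl] = 10^(pH − pKa) = 10^(7.6 − 7.56) = 1.096; fraction as HOCl = 1/(1 + 1.096) = 0.477.
Free chlorine required for 1.96 ppm HOCl: 1.96 / 0.477 = 4.109 ppm.
FC to add: 4.109 − 0.5 = 3.609 mg/L as Cl₂.
Cl₂ equivalent: 3.609 mg/L × 210,000 L = 757.9 g.
Product at 68.9% available Cl: 757.9 / 0.689 = 1100 g.

1.10 kg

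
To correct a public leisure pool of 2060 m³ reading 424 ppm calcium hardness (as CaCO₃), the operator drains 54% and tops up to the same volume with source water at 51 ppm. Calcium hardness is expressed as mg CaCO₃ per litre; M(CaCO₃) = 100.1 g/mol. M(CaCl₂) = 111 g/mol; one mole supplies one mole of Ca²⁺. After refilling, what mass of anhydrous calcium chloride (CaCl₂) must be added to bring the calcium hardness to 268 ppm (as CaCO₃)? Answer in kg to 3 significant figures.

Volume: 2060 m³ = 2,060,000 L.
After draining 54% and refilling: 424 × 0.46 + 51 × 0.54 = 222.58 ppm.
Deficit to target: 268 − 222.58 = 45.42 mg/L.
As CaCO₃: 45.42 mg/L × 2,060,000 L = 93,570 g; ÷ 100.1 = 934.7 mol Ca²⁺.
Mass: 934.7 × 111 = 103,800 g.

104 kg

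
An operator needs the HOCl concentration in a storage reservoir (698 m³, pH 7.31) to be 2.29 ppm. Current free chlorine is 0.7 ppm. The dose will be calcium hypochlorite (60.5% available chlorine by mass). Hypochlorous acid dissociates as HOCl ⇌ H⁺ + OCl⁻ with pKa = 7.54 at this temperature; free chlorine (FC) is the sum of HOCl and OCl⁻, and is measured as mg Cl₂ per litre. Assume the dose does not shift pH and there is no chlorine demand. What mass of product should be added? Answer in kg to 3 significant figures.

Volume: 698 m³ = 698,000 L.
[OCl⁻]/[HOCl] = 10^(pH − pKa) = 10^(7.31 − 7.54) = 0.5888; fraction as HOCl = 1/(1 + 0.5888) = 0.6294.
Free chlorine required for 2.29 ppm HOCl: 2.29 / 0.6294 = 3.638 ppm.
FC to add: 3.638 − 0.7 = 2.938 mg/L as Cl₂.
Cl₂ equivalent: 2.938 mg/L × 698,000 L = 2051 g.
Product at 60.5% available Cl: 2051 / 0.605 = 3390 g.

3.39 kg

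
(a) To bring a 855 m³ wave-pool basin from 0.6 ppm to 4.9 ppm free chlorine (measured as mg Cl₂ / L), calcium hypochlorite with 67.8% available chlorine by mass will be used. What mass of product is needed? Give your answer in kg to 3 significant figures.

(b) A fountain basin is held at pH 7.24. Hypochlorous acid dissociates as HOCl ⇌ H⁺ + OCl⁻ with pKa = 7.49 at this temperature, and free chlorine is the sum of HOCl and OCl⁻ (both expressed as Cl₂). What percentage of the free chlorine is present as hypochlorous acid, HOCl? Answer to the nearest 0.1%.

(a) 5.42 kg; (b) 64.0%

(a) Volume: 855 m³ = 855,000 L.
(a) Chlorine deficit: 4.9 − 0.6 = 4.3 ppm = 4.3 mg/L as Cl₂.
(a) Cl₂ equivalent needed: 4.3 mg/L × 855,000 L = 3,676,000 mg = 3676 g.
(a) Product at 67.8% available chlorine: 3676 / 0.678 = 5423 g.

(b) [OCl⁻]/[HOCl] = 10^(pH − pKa) = 10^(7.24 − 7.49) = 10^-0.25 = 0.5623.
(b) Fraction as HOCl = 1 / (1 + 0.5623) = 0.6401.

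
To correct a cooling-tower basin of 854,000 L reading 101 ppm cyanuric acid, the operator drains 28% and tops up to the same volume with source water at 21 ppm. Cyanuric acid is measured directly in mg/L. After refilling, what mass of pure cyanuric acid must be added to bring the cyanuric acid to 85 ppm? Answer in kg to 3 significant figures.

After draining 28% and refilling: 101 × 0.72 + 21 × 0.28 = 78.6 ppm.
Deficit to target: 85 − 78.6 = 6.4 mg/L.
Mass: 6.4 mg/L × 854,000 L = 5466 g cyanuric acid.

5.47 kg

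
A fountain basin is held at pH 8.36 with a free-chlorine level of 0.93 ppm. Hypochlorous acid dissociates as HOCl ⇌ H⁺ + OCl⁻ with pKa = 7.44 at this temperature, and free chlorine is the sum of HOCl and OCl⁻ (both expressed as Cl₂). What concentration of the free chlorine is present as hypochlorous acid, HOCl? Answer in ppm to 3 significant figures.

0.0998 ppm

[OCl⁻]/[HOCl] = 10^(pH − pKa) = 10^(8.36 − 7.44) = 10^0.92 = 8.318.
Fraction as HOCl = 1 / (1 + 8.318) = 0.1073.
HOCl = 0.1073 × 0.93 ppm = 0.09981 ppm.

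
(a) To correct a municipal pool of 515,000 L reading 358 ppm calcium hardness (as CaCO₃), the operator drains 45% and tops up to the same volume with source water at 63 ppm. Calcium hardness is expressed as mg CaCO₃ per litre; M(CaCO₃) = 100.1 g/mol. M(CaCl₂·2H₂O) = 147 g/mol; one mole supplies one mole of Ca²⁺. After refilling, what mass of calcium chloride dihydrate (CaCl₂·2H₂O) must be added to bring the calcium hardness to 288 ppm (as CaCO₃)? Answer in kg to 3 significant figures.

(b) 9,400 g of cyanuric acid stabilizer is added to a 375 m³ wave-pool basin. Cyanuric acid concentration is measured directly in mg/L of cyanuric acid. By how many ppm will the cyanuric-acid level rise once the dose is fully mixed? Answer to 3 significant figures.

(a) After draining 45% and refilling: 358 × 0.55 + 63 × 0.45 = 225.25 ppm.
(a) Deficit to target: 288 − 225.25 = 62.75 mg/L.
(a) As CaCO₃: 62.75 mg/L × 515,000 L = 32,320 g; ÷ 100.1 = 322.8 mol Ca²⁺.
(a) Mass: 322.8 × 147 = 47,460 g.

(b) Volume: 375 m³ = 375,000 L.
(b) Rise: 9,400 g / 375,000 L × 1000 = 25.07 mg/L.

(a) 47.5 kg; (b) 25.1 ppm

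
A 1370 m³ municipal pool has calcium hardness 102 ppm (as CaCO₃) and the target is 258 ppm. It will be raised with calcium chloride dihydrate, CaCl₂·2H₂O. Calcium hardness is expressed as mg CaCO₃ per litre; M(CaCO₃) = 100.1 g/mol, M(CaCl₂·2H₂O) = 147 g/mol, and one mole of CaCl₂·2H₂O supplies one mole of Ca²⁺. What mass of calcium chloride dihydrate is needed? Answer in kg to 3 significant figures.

Volume: 1370 m³ = 1,370,000 L.
Hardness to add: (258 − 102) = 156 mg/L as CaCO₃ × 1,370,000 L = 213,700 g as CaCO₃.
Moles of Ca²⁺ (1 mol Ca²⁺ ≡ 1 mol CaCO₃): 213,700 / 100.1 g/mol = 2135 mol.
Mass of CaCl₂·2H₂O: 2135 × 147 = 313,900 g.

314 kg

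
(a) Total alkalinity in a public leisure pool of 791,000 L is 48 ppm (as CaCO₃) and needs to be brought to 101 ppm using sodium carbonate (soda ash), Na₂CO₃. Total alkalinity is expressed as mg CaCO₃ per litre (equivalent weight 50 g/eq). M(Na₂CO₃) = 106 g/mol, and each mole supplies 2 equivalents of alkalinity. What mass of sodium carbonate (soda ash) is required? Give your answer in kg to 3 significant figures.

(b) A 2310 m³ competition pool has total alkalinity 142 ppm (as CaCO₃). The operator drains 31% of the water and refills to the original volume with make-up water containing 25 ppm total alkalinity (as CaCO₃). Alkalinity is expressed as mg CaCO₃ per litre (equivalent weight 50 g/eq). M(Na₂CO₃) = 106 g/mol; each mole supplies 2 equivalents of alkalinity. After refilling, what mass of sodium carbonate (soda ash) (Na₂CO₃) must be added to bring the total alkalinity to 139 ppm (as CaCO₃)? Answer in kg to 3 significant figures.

(a) 44.4 kg; (b) 81.5 kg

(a) Alkalinity to add: (101 − 48) = 53 mg/L as CaCO₃ × 791,000 L = 41,920 g as CaCO₃.
(a) Equivalents: 41,920 g ÷ 50 g/eq = 838.5 eq.
(a) Each mole of Na₂CO₃ supplies 2 eq, so 838.5 / 2 = 419.2 mol.
(a) Mass: 419.2 mol × 106 g/mol = 44,440 g.

(b) Volume: 2310 m³ = 2,310,000 L.
(b) After draining 31% and refilling: 142 × 0.69 + 25 × 0.31 = 105.73 ppm.
(b) Deficit to target: 139 − 105.73 = 33.27 mg/L.
(b) As CaCO₃: 33.27 mg/L × 2,310,000 L = 76,850 g; ÷ 50 g/eq ÷ 2 = 768.5 mol Na₂CO₃.
(b) Mass: 768.5 × 106 = 81,460 g.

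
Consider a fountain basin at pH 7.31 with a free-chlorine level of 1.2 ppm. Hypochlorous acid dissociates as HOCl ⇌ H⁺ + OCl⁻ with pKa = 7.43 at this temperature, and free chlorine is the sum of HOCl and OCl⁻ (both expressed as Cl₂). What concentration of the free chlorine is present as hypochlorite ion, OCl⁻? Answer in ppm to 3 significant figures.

[OCl⁻]/[HOCl] = 10^(pH − pKa) = 10^(7.31 − 7.43) = 10^-0.12 = 0.7586.
Fraction as HOCl = 1 / (1 + 0.7586) = 0.5686.
OCl⁻ = (1 − 0.5686) × 1.2 ppm = 0.5176 ppm.

0.518 ppm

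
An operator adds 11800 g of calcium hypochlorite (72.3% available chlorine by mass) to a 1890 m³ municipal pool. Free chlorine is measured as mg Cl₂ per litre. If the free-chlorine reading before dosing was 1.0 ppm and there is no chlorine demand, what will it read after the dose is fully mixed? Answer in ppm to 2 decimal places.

Volume: 1890 m³ = 1,890,000 L.
Available chlorine delivered: 11,800 g × 0.723 = 8531 g as Cl₂.
Concentration rise: 8531 g / 1,890,000 L = 4.514 mg/L = 4.51 ppm.
Final FC: 1.0 + 4.51 = 5.51 ppm.

5.51 ppm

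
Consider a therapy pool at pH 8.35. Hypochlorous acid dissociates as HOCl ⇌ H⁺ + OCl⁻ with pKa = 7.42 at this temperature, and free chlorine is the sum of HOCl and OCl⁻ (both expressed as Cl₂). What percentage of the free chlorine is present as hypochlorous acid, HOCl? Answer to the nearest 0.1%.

[OCl⁻]/[HOCl] = 10^(pH − pKa) = 10^(8.35 − 7.42) = 10^0.93 = 8.511.
Fraction as HOCl = 1 / (1 + 8.511) = 0.1051.

10.5%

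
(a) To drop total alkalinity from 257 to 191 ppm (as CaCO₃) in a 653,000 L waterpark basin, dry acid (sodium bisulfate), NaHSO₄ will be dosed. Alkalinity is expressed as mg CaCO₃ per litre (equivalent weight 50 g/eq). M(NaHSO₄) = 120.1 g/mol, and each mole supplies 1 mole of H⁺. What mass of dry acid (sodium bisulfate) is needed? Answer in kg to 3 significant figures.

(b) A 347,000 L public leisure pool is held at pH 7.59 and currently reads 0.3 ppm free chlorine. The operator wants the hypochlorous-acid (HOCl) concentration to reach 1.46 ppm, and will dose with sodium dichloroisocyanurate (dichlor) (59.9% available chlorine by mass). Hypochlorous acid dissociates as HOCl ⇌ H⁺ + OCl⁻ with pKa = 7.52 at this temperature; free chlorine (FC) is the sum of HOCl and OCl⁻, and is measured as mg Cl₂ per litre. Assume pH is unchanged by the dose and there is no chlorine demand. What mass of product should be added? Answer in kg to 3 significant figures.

(a) 104 kg; (b) 1.67 kg

(a) Alkalinity to neutralize: (257 − 191) = 66 mg/L as CaCO₃ × 653,000 L = 43,100 g as CaCO₃.
(a) Equivalents of H⁺ required: 43,100 ÷ 50 g/eq = 862 eq = 862 mol NaHSO₄.
(a) Mass of NaHSO₄: 862 × 120.1 = 103,500 g.

(b) [OCl⁻]/[HOCl] = 10^(pH − pKa) = 10^(7.59 − 7.52) = 1.175; fraction as HOCl = 1/(1 + 1.175) = 0.4598.
(b) Free chlorine required for 1.46 ppm HOCl: 1.46 / 0.4598 = 3.175 ppm.
(b) FC to add: 3.175 − 0.3 = 2.875 mg/L as Cl₂.
(b) Cl₂ equivalent: 2.875 mg/L × 347,000 L = 997.7 g.
(b) Product at 59.9% available Cl: 997.7 / 0.599 = 1666 g.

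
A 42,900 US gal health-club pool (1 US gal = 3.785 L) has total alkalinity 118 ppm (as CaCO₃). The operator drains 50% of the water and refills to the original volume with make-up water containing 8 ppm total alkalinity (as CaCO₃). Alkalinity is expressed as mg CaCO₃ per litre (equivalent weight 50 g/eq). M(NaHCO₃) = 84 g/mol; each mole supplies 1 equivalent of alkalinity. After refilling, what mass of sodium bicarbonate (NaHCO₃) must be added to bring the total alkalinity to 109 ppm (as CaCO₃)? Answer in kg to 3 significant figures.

Volume: 42,900 US gal × 3.785 L/gal = 162,376 L.
After draining 50% and refilling: 118 × 0.50 + 8 × 0.50 = 63 ppm.
Deficit to target: 109 − 63 = 46 mg/L.
As CaCO₃: 46 mg/L × 162,376 L = 7469 g; ÷ 50 g/eq ÷ 1 = 149.4 mol NaHCO₃.
Mass: 149.4 × 84 = 12,550 g.

12.5 kg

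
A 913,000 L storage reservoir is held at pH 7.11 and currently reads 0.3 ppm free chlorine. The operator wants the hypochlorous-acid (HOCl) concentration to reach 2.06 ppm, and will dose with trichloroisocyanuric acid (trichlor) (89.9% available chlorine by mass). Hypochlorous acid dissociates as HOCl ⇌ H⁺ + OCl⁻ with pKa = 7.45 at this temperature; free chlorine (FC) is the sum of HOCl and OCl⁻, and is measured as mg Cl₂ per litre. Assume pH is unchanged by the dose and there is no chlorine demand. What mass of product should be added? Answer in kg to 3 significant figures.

2.74 kg

[OCl⁻]/[HOCl] = 10^(pH − pKa) = 10^(7.11 − 7.45) = 0.4571; fraction as HOCl = 1/(1 + 0.4571) = 0.6863.
Free chlorine required for 2.06 ppm HOCl: 2.06 / 0.6863 = 3.002 ppm.
FC to add: 3.002 − 0.3 = 2.702 mg/L as Cl₂.
Cl₂ equivalent: 2.702 mg/L × 913,000 L = 2467 g.
Product at 89.9% available Cl: 2467 / 0.899 = 2744 g.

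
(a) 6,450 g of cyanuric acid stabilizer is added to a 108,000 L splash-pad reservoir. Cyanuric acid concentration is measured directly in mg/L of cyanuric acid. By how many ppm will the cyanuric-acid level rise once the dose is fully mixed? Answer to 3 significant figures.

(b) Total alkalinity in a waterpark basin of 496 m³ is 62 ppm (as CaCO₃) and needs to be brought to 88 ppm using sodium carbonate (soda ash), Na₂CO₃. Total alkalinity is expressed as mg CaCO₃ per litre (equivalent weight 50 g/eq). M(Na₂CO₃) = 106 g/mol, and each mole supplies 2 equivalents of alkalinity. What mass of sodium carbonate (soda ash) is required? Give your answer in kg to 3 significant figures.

(a) 59.7 ppm; (b) 13.7 kg

(a) Rise: 6,450 g / 108,000 L × 1000 = 59.72 mg/L.

(b) Volume: 496 m³ = 496,000 L.
(b) Alkalinity to add: (88 − 62) = 26 mg/L as CaCO₃ × 496,000 L = 12,900 g as CaCO₃.
(b) Equivalents: 12,900 g ÷ 50 g/eq = 257.9 eq.
(b) Each mole of Na₂CO₃ supplies 2 eq, so 257.9 / 2 = 129 mol.
(b) Mass: 129 mol × 106 g/mol = 13,670 g.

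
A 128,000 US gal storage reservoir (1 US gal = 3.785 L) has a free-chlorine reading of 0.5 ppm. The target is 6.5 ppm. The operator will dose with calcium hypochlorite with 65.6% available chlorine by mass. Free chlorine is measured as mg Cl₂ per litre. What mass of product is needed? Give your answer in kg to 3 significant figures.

Volume: 128,000 US gal × 3.785 L/gal = 484,480 L.
Chlorine deficit: 6.5 − 0.5 = 6 ppm = 6 mg/L as Cl₂.
Cl₂ equivalent needed: 6 mg/L × 484,480 L = 2,907,000 mg = 2907 g.
Product at 65.6% available chlorine: 2907 / 0.656 = 4431 g.

4.43 kg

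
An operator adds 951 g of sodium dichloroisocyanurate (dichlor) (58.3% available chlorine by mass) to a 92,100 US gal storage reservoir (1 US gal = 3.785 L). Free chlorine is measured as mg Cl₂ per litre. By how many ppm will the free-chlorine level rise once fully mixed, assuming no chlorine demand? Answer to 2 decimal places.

Volume: 92,100 US gal × 3.785 L/gal = 348,598 L.
Available chlorine delivered: 951 g × 0.583 = 554.4 g as Cl₂.
Concentration rise: 554.4 g / 348,598 L = 1.59 mg/L = 1.59 ppm.

1.59 ppm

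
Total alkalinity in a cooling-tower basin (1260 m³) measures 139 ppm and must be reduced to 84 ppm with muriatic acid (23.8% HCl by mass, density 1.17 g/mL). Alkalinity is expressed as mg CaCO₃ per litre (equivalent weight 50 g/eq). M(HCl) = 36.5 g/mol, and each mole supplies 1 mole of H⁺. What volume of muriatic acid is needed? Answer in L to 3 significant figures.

182 L

Volume: 1260 m³ = 1,260,000 L.
Alkalinity to neutralize: (139 − 84) = 55 mg/L as CaCO₃ × 1,260,000 L = 69,300 g as CaCO₃.
Equivalents of H⁺ required: 69,300 ÷ 50 g/eq = 1386 eq = 1386 mol HCl.
Mass of HCl: 1386 × 36.5 = 50,590 g.
Mass of 23.8% solution: 50,590 / 0.238 = 212,600 g.
Volume: 212,600 g ÷ 1.17 g/mL = 181,700 mL.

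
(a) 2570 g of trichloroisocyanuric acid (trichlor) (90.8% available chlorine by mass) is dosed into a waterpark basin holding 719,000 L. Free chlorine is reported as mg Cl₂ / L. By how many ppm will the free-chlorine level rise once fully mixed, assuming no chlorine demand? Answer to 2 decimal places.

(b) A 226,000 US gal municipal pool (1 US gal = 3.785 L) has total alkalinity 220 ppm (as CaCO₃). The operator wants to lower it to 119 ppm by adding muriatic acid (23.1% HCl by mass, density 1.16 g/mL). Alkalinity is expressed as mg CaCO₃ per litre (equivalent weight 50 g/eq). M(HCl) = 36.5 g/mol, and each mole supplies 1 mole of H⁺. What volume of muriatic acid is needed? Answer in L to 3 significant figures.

(a) 3.25 ppm; (b) 235 L

(a) Available chlorine delivered: 2570 g × 0.908 = 2334 g as Cl₂.
(a) Concentration rise: 2334 g / 719,000 L = 3.246 mg/L = 3.25 ppm.

(b) Volume: 226,000 US gal × 3.785 L/gal = 855,410 L.
(b) Alkalinity to neutralize: (220 − 119) = 101 mg/L as CaCO₃ × 855,410 L = 86,400 g as CaCO₃.
(b) Equivalents of H⁺ required: 86,400 ÷ 50 g/eq = 1728 eq = 1728 mol HCl.
(b) Mass of HCl: 1728 × 36.5 = 63,070 g.
(b) Mass of 23.1% solution: 63,070 / 0.231 = 273,000 g.
(b) Volume: 273,000 g ÷ 1.16 g/mL = 235,400 mL.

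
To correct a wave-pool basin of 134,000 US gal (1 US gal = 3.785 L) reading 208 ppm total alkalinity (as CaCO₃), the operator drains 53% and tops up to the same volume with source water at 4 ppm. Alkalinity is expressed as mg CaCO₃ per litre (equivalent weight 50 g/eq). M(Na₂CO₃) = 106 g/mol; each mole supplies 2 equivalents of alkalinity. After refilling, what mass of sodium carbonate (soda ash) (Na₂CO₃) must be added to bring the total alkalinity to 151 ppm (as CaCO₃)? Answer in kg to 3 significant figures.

27.5 kg

Volume: 134,000 US gal × 3.785 L/gal = 507,190 L.
After draining 53% and refilling: 208 × 0.47 + 4 × 0.53 = 99.88 ppm.
Deficit to target: 151 − 99.88 = 51.12 mg/L.
As CaCO₃: 51.12 mg/L × 507,190 L = 25,930 g; ÷ 50 g/eq ÷ 2 = 259.3 mol Na₂CO₃.
Mass: 259.3 × 106 = 27,480 g.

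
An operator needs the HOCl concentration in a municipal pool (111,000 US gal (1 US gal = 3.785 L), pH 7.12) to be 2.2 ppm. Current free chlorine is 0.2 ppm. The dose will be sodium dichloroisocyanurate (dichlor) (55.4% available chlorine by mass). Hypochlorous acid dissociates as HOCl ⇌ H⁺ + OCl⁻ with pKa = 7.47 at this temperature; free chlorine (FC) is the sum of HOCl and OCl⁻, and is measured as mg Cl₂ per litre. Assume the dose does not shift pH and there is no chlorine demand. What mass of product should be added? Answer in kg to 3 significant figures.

Volume: 111,000 US gal × 3.785 L/gal = 420,135 L.
[OCl⁻]/[HOCl] = 10^(pH − pKa) = 10^(7.12 − 7.47) = 0.4467; fraction as HOCl = 1/(1 + 0.4467) = 0.6912.
Free chlorine required for 2.2 ppm HOCl: 2.2 / 0.6912 = 3.183 ppm.
FC to add: 3.183 − 0.2 = 2.983 mg/L as Cl₂.
Cl₂ equivalent: 2.983 mg/L × 420,135 L = 1253 g.
Product at 55.4% available Cl: 1253 / 0.554 = 2262 g.

2.26 kg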